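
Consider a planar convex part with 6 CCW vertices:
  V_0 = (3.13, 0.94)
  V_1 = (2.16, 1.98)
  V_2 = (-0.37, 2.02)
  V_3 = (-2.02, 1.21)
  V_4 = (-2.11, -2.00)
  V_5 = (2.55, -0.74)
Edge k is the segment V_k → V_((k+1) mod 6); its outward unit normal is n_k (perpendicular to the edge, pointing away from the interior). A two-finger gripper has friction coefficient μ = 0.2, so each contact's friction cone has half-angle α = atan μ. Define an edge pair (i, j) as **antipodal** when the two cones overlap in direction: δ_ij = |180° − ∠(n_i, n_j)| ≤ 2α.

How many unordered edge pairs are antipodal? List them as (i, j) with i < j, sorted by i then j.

α = atan 0.2 = 11.31°;  2α = 22.62°
n_0 = (+0.7313, +0.6821)
n_1 = (+0.0158, +0.9999)
n_2 = (-0.4407, +0.8977)
n_3 = (-0.9996, +0.0280)
n_4 = (+0.2610, -0.9653)
n_5 = (+0.9453, -0.3263)
  (0,1): δ = 133.91°  ·
  (0,2): δ = 106.86°  ·
  (0,3): δ = 44.61°  ·
  (0,4): δ = 62.12°  ·
  (0,5): δ = 117.95°  ·
  (1,2): δ = 152.95°  ·
  (1,3): δ = 90.70°  ·
  (1,4): δ = 16.04°  ✓
  (1,5): δ = 71.86°  ·
  (2,3): δ = 117.75°  ·
  (2,4): δ = 11.02°  ✓
  (2,5): δ = 44.81°  ·
  (3,4): δ = 73.26°  ·
  (3,5): δ = 17.44°  ✓
  (4,5): δ = 124.18°  ·
antipodal pairs: 3

count = 3; pairs: (1,4), (2,4), (3,5)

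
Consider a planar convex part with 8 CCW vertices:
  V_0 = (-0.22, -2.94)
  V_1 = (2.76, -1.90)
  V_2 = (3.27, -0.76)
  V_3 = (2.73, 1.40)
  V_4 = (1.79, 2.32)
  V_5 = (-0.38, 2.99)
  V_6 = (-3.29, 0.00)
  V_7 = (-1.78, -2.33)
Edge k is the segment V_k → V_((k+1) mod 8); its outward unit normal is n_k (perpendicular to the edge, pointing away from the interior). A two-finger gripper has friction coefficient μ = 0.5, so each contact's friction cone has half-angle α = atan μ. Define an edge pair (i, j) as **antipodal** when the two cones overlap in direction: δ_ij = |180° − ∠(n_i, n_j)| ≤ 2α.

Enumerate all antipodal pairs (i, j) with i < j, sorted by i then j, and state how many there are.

α = atan 0.5 = 26.57°;  2α = 53.13°
n_0 = (+0.3295, -0.9442)
n_1 = (+0.9128, -0.4084)
n_2 = (+0.9701, +0.2425)
n_3 = (+0.6995, +0.7147)
n_4 = (+0.2950, +0.9555)
n_5 = (-0.7166, +0.6975)
n_6 = (-0.8392, -0.5438)
n_7 = (-0.3642, -0.9313)
  (0,1): δ = 133.34°  ·
  (0,2): δ = 95.20°  ·
  (0,3): δ = 63.62°  ·
  (0,4): δ = 36.40°  ✓
  (0,5): δ = 26.54°  ✓
  (0,6): δ = 103.71°  ·
  (0,7): δ = 139.40°  ·
  (1,2): δ = 141.86°  ·
  (1,3): δ = 110.28°  ·
  (1,4): δ = 83.06°  ·
  (1,5): δ = 20.12°  ✓
  (1,6): δ = 57.05°  ·
  (1,7): δ = 92.75°  ·
  (2,3): δ = 148.42°  ·
  (2,4): δ = 121.19°  ·
  (2,5): δ = 58.26°  ·
  (2,6): δ = 18.91°  ✓
  (2,7): δ = 54.61°  ·
  (3,4): δ = 152.77°  ·
  (3,5): δ = 89.84°  ·
  (3,6): δ = 12.67°  ✓
  (3,7): δ = 23.03°  ✓
  (4,5): δ = 117.06°  ·
  (4,6): δ = 39.90°  ✓
  (4,7): δ = 4.20°  ✓
  (5,6): δ = 102.83°  ·
  (5,7): δ = 67.13°  ·
  (6,7): δ = 144.30°  ·
antipodal pairs: 8

count = 8; pairs: (0,4), (0,5), (1,5), (2,6), (3,6), (3,7), (4,6), (4,7)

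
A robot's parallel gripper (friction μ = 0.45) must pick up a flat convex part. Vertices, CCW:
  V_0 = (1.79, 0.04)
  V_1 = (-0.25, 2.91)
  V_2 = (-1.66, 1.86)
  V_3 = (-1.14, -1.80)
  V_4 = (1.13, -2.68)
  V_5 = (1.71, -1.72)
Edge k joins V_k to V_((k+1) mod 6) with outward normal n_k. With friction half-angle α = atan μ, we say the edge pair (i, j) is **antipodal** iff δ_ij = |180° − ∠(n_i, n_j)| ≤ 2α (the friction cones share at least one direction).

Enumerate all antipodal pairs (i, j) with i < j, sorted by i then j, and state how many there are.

count = 5; pairs: (0,2), (0,3), (1,4), (2,4), (2,5)

α = atan 0.45 = 24.23°;  2α = 48.46°
n_0 = (+0.8151, +0.5794)
n_1 = (-0.5973, +0.8020)
n_2 = (-0.9901, -0.1407)
n_3 = (-0.3615, -0.9324)
n_4 = (+0.8559, -0.5171)
n_5 = (+0.9990, -0.0454)
  (0,1): δ = 88.73°  ·
  (0,2): δ = 27.32°  ✓
  (0,3): δ = 33.41°  ✓
  (0,4): δ = 113.46°  ·
  (0,5): δ = 141.99°  ·
  (1,2): δ = 118.59°  ·
  (1,3): δ = 57.86°  ·
  (1,4): δ = 22.19°  ✓
  (1,5): δ = 50.72°  ·
  (2,3): δ = 119.28°  ·
  (2,4): δ = 39.23°  ✓
  (2,5): δ = 10.69°  ✓
  (3,4): δ = 99.95°  ·
  (3,5): δ = 71.41°  ·
  (4,5): δ = 151.46°  ·
antipodal pairs: 5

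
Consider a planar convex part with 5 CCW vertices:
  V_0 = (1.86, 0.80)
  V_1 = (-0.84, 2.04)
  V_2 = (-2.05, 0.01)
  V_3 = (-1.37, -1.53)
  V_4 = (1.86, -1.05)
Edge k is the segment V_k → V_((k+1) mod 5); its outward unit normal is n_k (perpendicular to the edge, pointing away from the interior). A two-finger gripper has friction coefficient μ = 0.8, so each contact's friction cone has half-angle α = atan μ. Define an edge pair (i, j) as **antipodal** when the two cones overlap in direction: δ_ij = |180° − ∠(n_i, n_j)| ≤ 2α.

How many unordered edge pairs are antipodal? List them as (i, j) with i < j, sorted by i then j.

α = atan 0.8 = 38.66°;  2α = 77.32°
n_0 = (+0.4173, +0.9087)
n_1 = (-0.8590, +0.5120)
n_2 = (-0.9148, -0.4039)
n_3 = (+0.1470, -0.9891)
n_4 = (+1.0000, -0.0000)
  (0,1): δ = 96.13°  ·
  (0,2): δ = 41.51°  ✓
  (0,3): δ = 33.12°  ✓
  (0,4): δ = 114.67°  ·
  (1,2): δ = 125.38°  ·
  (1,3): δ = 50.75°  ✓
  (1,4): δ = 30.80°  ✓
  (2,3): δ = 105.37°  ·
  (2,4): δ = 23.82°  ✓
  (3,4): δ = 98.45°  ·
antipodal pairs: 5

count = 5; pairs: (0,2), (0,3), (1,3), (1,4), (2,4)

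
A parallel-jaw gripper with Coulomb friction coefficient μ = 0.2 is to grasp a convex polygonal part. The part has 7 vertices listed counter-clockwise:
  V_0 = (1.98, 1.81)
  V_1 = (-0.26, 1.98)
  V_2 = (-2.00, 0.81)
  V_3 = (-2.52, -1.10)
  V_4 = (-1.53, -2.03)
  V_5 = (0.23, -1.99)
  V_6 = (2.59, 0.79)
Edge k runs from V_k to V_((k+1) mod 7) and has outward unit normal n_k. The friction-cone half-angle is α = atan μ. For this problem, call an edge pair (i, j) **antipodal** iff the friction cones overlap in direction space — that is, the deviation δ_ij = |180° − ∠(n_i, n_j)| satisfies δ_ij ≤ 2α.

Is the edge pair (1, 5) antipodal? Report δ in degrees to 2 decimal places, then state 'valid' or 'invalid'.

α = atan 0.2 = 11.31°;  2α = 22.62°
edge 1: e_1 = (-1.74, -1.17);  n_1 = (-0.5580, +0.8298)
edge 5: e_5 = (+2.36, +2.78);  n_5 = (+0.7623, -0.6472)
∠(n_1, n_5) = 164.25°
δ = |180° − 164.25°| = 15.75°
15.75° ≤ 2α = 22.62°  →  valid

δ = 15.75°, valid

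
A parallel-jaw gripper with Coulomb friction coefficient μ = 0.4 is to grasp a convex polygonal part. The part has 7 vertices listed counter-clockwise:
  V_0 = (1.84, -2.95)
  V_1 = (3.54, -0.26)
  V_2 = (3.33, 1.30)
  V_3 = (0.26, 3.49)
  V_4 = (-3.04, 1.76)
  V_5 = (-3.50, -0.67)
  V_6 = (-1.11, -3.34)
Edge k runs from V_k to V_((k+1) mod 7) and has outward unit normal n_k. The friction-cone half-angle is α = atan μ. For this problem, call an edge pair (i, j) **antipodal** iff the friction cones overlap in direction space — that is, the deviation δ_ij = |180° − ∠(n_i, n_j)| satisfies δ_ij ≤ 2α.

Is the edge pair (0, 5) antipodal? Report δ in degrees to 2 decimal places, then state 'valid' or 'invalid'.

α = atan 0.4 = 21.80°;  2α = 43.60°
edge 0: e_0 = (+1.70, +2.69);  n_0 = (+0.8453, -0.5342)
edge 5: e_5 = (+2.39, -2.67);  n_5 = (-0.7451, -0.6670)
∠(n_0, n_5) = 105.88°
δ = |180° − 105.88°| = 74.12°
74.12° > 2α = 43.60°  →  invalid

δ = 74.12°, invalid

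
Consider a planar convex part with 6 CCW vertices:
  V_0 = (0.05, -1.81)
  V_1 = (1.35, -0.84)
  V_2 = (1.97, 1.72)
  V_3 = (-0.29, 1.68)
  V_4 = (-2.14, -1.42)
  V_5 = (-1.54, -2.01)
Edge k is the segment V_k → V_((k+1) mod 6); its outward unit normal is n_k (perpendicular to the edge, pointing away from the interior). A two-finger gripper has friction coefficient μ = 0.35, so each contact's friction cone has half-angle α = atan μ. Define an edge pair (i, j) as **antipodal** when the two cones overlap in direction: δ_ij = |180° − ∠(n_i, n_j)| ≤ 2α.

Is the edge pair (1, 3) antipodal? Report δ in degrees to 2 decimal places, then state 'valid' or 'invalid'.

δ = 17.21°, valid

α = atan 0.35 = 19.29°;  2α = 38.58°
edge 1: e_1 = (+0.62, +2.56);  n_1 = (+0.9719, -0.2354)
edge 3: e_3 = (-1.85, -3.10);  n_3 = (-0.8587, +0.5125)
∠(n_1, n_3) = 162.79°
δ = |180° − 162.79°| = 17.21°
17.21° ≤ 2α = 38.58°  →  valid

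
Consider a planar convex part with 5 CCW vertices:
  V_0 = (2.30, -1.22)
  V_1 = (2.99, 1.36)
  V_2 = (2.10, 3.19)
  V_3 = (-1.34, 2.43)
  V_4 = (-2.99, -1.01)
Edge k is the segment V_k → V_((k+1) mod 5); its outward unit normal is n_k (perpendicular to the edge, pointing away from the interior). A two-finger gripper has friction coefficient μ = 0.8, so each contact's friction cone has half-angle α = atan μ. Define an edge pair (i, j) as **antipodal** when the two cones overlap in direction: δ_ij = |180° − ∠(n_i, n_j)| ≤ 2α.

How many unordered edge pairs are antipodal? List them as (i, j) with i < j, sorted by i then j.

α = atan 0.8 = 38.66°;  2α = 77.32°
n_0 = (+0.9660, -0.2584)
n_1 = (+0.8993, +0.4374)
n_2 = (-0.2157, +0.9765)
n_3 = (-0.9016, +0.4325)
n_4 = (-0.0397, -0.9992)
  (0,1): δ = 139.09°  ·
  (0,2): δ = 62.57°  ✓
  (0,3): δ = 10.65°  ✓
  (0,4): δ = 102.70°  ·
  (1,2): δ = 103.48°  ·
  (1,3): δ = 51.56°  ✓
  (1,4): δ = 61.79°  ✓
  (2,3): δ = 128.08°  ·
  (2,4): δ = 14.73°  ✓
  (3,4): δ = 66.65°  ✓
antipodal pairs: 6

count = 6; pairs: (0,2), (0,3), (1,3), (1,4), (2,4), (3,4)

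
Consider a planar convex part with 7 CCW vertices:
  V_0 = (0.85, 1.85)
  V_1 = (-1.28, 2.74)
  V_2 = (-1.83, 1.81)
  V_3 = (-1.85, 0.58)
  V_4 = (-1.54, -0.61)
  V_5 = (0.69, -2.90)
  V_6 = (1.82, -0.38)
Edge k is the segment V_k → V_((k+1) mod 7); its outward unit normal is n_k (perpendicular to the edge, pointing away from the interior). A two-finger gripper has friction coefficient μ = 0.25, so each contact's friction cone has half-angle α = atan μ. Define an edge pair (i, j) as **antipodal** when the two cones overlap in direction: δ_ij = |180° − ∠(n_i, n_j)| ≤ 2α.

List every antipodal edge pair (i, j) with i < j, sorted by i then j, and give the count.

count = 6; pairs: (0,4), (1,5), (2,5), (2,6), (3,6), (4,6)

α = atan 0.25 = 14.04°;  2α = 28.07°
n_0 = (+0.3855, +0.9227)
n_1 = (-0.8607, +0.5090)
n_2 = (-0.9999, +0.0163)
n_3 = (-0.9677, -0.2521)
n_4 = (-0.7164, -0.6977)
n_5 = (+0.9125, -0.4092)
n_6 = (+0.9170, +0.3989)
  (0,1): δ = 97.92°  ·
  (0,2): δ = 68.25°  ·
  (0,3): δ = 52.72°  ·
  (0,4): δ = 23.08°  ✓
  (0,5): δ = 88.53°  ·
  (0,6): δ = 136.19°  ·
  (1,2): δ = 150.33°  ·
  (1,3): δ = 134.80°  ·
  (1,4): δ = 105.16°  ·
  (1,5): δ = 6.45°  ✓
  (1,6): δ = 54.11°  ·
  (2,3): δ = 164.47°  ·
  (2,4): δ = 134.83°  ·
  (2,5): δ = 23.22°  ✓
  (2,6): δ = 24.44°  ✓
  (3,4): δ = 150.36°  ·
  (3,5): δ = 38.75°  ·
  (3,6): δ = 8.91°  ✓
  (4,5): δ = 68.39°  ·
  (4,6): δ = 20.73°  ✓
  (5,6): δ = 132.34°  ·
antipodal pairs: 6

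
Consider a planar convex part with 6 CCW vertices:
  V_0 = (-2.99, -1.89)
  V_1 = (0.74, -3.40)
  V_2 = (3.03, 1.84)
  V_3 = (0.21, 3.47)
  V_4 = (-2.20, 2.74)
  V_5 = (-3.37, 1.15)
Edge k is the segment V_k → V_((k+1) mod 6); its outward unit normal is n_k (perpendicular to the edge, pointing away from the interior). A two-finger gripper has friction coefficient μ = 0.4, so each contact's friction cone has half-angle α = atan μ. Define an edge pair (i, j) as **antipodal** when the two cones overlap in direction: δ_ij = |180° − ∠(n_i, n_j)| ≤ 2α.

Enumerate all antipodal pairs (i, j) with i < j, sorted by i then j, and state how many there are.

count = 4; pairs: (0,2), (0,3), (1,4), (1,5)

α = atan 0.4 = 21.80°;  2α = 43.60°
n_0 = (-0.3752, -0.9269)
n_1 = (+0.9163, -0.4005)
n_2 = (+0.5004, +0.8658)
n_3 = (-0.2899, +0.9571)
n_4 = (-0.8054, +0.5927)
n_5 = (-0.9923, -0.1240)
  (0,1): δ = 91.57°  ·
  (0,2): δ = 7.99°  ✓
  (0,3): δ = 38.89°  ✓
  (0,4): δ = 75.69°  ·
  (0,5): δ = 119.16°  ·
  (1,2): δ = 96.42°  ·
  (1,3): δ = 49.54°  ·
  (1,4): δ = 12.74°  ✓
  (1,5): δ = 30.73°  ✓
  (2,3): δ = 133.12°  ·
  (2,4): δ = 96.32°  ·
  (2,5): δ = 52.85°  ·
  (3,4): δ = 143.20°  ·
  (3,5): δ = 99.73°  ·
  (4,5): δ = 136.53°  ·
antipodal pairs: 4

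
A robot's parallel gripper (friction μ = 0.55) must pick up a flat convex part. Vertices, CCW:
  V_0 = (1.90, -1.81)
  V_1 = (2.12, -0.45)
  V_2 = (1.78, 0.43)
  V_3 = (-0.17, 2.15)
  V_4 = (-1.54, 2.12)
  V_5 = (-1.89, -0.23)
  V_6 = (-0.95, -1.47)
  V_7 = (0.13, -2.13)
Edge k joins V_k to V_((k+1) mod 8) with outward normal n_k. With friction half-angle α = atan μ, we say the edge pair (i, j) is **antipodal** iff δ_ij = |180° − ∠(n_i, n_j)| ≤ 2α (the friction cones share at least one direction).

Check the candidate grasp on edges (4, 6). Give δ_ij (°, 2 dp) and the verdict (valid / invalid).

δ = 112.96°, invalid

α = atan 0.55 = 28.81°;  2α = 57.62°
edge 4: e_4 = (-0.35, -2.35);  n_4 = (-0.9891, +0.1473)
edge 6: e_6 = (+1.08, -0.66);  n_6 = (-0.5215, -0.8533)
∠(n_4, n_6) = 67.04°
δ = |180° − 67.04°| = 112.96°
112.96° > 2α = 57.62°  →  invalid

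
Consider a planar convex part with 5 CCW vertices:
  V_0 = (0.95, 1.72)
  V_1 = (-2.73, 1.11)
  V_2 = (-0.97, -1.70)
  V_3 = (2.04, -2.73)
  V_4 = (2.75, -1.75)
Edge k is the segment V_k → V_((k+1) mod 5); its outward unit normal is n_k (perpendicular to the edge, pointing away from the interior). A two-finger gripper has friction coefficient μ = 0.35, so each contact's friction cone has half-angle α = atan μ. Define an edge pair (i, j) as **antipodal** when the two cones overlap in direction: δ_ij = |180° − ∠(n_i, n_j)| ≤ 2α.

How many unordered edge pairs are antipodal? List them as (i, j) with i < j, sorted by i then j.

α = atan 0.35 = 19.29°;  2α = 38.58°
n_0 = (-0.1635, +0.9865)
n_1 = (-0.8475, -0.5308)
n_2 = (-0.3238, -0.9461)
n_3 = (+0.8098, -0.5867)
n_4 = (+0.8877, +0.4605)
  (0,1): δ = 67.35°  ·
  (0,2): δ = 28.30°  ✓
  (0,3): δ = 44.67°  ·
  (0,4): δ = 108.01°  ·
  (1,2): δ = 140.95°  ·
  (1,3): δ = 67.98°  ·
  (1,4): δ = 4.64°  ✓
  (2,3): δ = 107.03°  ·
  (2,4): δ = 43.69°  ·
  (3,4): δ = 116.66°  ·
antipodal pairs: 2

count = 2; pairs: (0,2), (1,4)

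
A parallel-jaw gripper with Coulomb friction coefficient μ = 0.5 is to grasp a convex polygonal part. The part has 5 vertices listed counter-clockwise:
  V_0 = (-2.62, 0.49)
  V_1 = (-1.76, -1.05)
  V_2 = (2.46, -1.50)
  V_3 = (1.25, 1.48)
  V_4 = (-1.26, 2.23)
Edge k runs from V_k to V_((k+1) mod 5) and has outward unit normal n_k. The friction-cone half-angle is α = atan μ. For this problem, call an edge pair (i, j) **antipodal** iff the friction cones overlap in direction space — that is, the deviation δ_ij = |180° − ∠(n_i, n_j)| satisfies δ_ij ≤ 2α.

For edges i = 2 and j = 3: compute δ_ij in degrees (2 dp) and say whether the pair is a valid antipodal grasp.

α = atan 0.5 = 26.57°;  2α = 53.13°
edge 2: e_2 = (-1.21, +2.98);  n_2 = (+0.9265, +0.3762)
edge 3: e_3 = (-2.51, +0.75);  n_3 = (+0.2863, +0.9581)
∠(n_2, n_3) = 51.26°
δ = |180° − 51.26°| = 128.74°
128.74° > 2α = 53.13°  →  invalid

δ = 128.74°, invalid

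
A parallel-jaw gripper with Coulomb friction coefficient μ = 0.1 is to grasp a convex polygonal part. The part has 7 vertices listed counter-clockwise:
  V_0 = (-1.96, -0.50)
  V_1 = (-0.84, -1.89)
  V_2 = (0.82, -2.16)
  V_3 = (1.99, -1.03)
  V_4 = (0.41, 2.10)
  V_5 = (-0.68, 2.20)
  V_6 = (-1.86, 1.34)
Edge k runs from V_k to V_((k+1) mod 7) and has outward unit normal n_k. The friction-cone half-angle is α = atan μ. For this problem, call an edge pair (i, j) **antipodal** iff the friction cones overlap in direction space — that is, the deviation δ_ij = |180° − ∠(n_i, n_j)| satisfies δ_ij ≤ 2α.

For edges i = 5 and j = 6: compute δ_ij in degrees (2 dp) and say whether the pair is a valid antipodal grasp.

δ = 129.20°, invalid

α = atan 0.1 = 5.71°;  2α = 11.42°
edge 5: e_5 = (-1.18, -0.86);  n_5 = (-0.5890, +0.8081)
edge 6: e_6 = (-0.10, -1.84);  n_6 = (-0.9985, +0.0543)
∠(n_5, n_6) = 50.80°
δ = |180° − 50.80°| = 129.20°
129.20° > 2α = 11.42°  →  invalid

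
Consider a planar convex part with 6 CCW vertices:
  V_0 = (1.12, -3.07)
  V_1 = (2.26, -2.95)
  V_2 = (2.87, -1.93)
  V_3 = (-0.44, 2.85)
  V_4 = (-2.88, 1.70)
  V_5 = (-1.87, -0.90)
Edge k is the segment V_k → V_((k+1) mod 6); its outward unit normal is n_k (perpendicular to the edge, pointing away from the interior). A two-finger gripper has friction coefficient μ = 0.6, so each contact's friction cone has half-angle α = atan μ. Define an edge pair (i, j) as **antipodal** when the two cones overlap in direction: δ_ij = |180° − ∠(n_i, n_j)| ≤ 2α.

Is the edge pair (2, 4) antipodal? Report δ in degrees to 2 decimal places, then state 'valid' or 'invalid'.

δ = 13.47°, valid

α = atan 0.6 = 30.96°;  2α = 61.93°
edge 2: e_2 = (-3.31, +4.78);  n_2 = (+0.8221, +0.5693)
edge 4: e_4 = (+1.01, -2.60);  n_4 = (-0.9321, -0.3621)
∠(n_2, n_4) = 166.53°
δ = |180° − 166.53°| = 13.47°
13.47° ≤ 2α = 61.93°  →  valid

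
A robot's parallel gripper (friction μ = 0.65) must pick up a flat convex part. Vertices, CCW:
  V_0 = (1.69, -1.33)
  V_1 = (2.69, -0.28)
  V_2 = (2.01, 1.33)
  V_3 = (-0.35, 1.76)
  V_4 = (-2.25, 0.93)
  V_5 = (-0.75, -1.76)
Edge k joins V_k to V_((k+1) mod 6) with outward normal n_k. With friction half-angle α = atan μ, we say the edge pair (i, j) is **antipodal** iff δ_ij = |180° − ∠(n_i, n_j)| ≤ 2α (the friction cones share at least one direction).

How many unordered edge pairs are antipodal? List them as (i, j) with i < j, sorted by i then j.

count = 6; pairs: (0,2), (0,3), (1,4), (2,4), (2,5), (3,5)

α = atan 0.65 = 33.02°;  2α = 66.05°
n_0 = (+0.7241, -0.6897)
n_1 = (+0.9212, +0.3891)
n_2 = (+0.1793, +0.9838)
n_3 = (-0.4003, +0.9164)
n_4 = (-0.8734, -0.4870)
n_5 = (+0.1736, -0.9848)
  (0,1): δ = 113.50°  ·
  (0,2): δ = 56.72°  ✓
  (0,3): δ = 22.80°  ✓
  (0,4): δ = 72.75°  ·
  (0,5): δ = 143.60°  ·
  (1,2): δ = 123.22°  ·
  (1,3): δ = 89.30°  ·
  (1,4): δ = 6.25°  ✓
  (1,5): δ = 77.10°  ·
  (2,3): δ = 146.08°  ·
  (2,4): δ = 50.53°  ✓
  (2,5): δ = 20.32°  ✓
  (3,4): δ = 84.45°  ·
  (3,5): δ = 13.60°  ✓
  (4,5): δ = 109.15°  ·
antipodal pairs: 6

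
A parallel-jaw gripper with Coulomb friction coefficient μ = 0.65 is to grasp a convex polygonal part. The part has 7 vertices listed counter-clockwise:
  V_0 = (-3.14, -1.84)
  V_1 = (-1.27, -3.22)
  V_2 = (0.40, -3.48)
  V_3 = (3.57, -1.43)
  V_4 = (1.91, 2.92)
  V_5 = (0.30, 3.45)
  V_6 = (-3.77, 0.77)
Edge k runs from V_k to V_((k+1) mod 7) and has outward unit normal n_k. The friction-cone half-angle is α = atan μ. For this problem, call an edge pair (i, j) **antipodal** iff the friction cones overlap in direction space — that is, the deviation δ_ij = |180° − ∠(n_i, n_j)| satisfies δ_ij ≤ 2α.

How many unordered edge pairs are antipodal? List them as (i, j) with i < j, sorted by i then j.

α = atan 0.65 = 33.02°;  2α = 66.05°
n_0 = (-0.5938, -0.8046)
n_1 = (-0.1538, -0.9881)
n_2 = (+0.5430, -0.8397)
n_3 = (+0.9343, +0.3565)
n_4 = (+0.3127, +0.9499)
n_5 = (-0.5500, +0.8352)
n_6 = (-0.9721, -0.2346)
  (0,1): δ = 152.42°  ·
  (0,2): δ = 110.68°  ·
  (0,3): δ = 32.69°  ✓
  (0,4): δ = 18.20°  ✓
  (0,5): δ = 69.79°  ·
  (0,6): δ = 140.00°  ·
  (1,2): δ = 138.26°  ·
  (1,3): δ = 60.26°  ✓
  (1,4): δ = 9.37°  ✓
  (1,5): δ = 42.21°  ✓
  (1,6): δ = 112.42°  ·
  (2,3): δ = 102.00°  ·
  (2,4): δ = 51.11°  ✓
  (2,5): δ = 0.47°  ✓
  (2,6): δ = 70.68°  ·
  (3,4): δ = 129.11°  ·
  (3,5): δ = 77.52°  ·
  (3,6): δ = 7.32°  ✓
  (4,5): δ = 128.41°  ·
  (4,6): δ = 58.21°  ✓
  (5,6): δ = 109.79°  ·
antipodal pairs: 9

count = 9; pairs: (0,3), (0,4), (1,3), (1,4), (1,5), (2,4), (2,5), (3,6), (4,6)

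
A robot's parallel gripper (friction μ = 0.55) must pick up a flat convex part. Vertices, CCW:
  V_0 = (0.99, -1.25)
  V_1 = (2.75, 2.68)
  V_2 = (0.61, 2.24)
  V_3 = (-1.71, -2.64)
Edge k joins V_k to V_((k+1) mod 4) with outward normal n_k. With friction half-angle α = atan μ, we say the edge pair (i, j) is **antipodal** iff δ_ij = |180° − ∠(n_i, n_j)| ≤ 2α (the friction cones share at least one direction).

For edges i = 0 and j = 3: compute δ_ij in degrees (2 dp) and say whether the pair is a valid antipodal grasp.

δ = 141.36°, invalid

α = atan 0.55 = 28.81°;  2α = 57.62°
edge 0: e_0 = (+1.76, +3.93);  n_0 = (+0.9127, -0.4087)
edge 3: e_3 = (+2.70, +1.39);  n_3 = (+0.4577, -0.8891)
∠(n_0, n_3) = 38.64°
δ = |180° − 38.64°| = 141.36°
141.36° > 2α = 57.62°  →  invalid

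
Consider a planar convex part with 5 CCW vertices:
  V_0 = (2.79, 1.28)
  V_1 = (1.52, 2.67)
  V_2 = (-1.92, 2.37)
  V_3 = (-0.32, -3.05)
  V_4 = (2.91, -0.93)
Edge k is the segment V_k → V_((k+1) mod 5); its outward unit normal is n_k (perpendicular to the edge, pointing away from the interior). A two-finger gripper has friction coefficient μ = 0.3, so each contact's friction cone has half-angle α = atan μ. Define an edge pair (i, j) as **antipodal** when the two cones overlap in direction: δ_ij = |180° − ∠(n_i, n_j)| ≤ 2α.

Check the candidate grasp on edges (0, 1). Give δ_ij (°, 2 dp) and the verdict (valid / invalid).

α = atan 0.3 = 16.70°;  2α = 33.40°
edge 0: e_0 = (-1.27, +1.39);  n_0 = (+0.7383, +0.6745)
edge 1: e_1 = (-3.44, -0.30);  n_1 = (-0.0869, +0.9962)
∠(n_0, n_1) = 52.57°
δ = |180° − 52.57°| = 127.43°
127.43° > 2α = 33.40°  →  invalid

δ = 127.43°, invalid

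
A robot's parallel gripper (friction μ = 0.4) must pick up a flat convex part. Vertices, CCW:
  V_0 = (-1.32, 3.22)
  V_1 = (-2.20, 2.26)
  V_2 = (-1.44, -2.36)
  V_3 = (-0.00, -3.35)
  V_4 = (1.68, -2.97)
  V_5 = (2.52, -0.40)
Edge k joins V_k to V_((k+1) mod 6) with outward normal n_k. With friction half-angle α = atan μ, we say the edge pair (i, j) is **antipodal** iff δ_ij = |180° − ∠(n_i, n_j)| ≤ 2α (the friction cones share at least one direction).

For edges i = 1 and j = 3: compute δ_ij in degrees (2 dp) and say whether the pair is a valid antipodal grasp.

δ = 86.60°, invalid

α = atan 0.4 = 21.80°;  2α = 43.60°
edge 1: e_1 = (+0.76, -4.62);  n_1 = (-0.9867, -0.1623)
edge 3: e_3 = (+1.68, +0.38);  n_3 = (+0.2206, -0.9754)
∠(n_1, n_3) = 93.40°
δ = |180° − 93.40°| = 86.60°
86.60° > 2α = 43.60°  →  invalid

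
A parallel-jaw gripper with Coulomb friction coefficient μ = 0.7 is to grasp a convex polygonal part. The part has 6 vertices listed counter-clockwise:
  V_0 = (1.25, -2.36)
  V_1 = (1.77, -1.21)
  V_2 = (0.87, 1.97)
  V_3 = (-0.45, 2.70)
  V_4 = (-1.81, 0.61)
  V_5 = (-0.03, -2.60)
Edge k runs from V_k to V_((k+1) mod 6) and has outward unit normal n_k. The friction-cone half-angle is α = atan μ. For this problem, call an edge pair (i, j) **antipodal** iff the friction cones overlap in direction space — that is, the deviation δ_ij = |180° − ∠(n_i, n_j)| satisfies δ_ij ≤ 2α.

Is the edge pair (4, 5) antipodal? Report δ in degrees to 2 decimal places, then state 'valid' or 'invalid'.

α = atan 0.7 = 34.99°;  2α = 69.98°
edge 4: e_4 = (+1.78, -3.21);  n_4 = (-0.8745, -0.4849)
edge 5: e_5 = (+1.28, +0.24);  n_5 = (+0.1843, -0.9829)
∠(n_4, n_5) = 71.61°
δ = |180° − 71.61°| = 108.39°
108.39° > 2α = 69.98°  →  invalid

δ = 108.39°, invalid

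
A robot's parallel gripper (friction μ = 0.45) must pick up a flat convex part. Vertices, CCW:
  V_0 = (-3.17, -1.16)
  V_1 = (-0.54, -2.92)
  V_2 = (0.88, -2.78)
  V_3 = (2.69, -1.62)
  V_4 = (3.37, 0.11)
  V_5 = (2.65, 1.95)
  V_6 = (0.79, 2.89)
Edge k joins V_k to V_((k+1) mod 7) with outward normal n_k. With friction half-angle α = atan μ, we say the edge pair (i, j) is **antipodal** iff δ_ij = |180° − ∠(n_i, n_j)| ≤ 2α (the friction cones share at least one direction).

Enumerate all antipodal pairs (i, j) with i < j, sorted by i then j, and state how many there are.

α = atan 0.45 = 24.23°;  2α = 48.46°
n_0 = (-0.5562, -0.8311)
n_1 = (+0.0981, -0.9952)
n_2 = (+0.5396, -0.8419)
n_3 = (+0.9307, -0.3658)
n_4 = (+0.9312, +0.3644)
n_5 = (+0.4510, +0.8925)
n_6 = (-0.7150, +0.6991)
  (0,1): δ = 140.58°  ·
  (0,2): δ = 113.55°  ·
  (0,3): δ = 77.67°  ·
  (0,4): δ = 34.84°  ✓
  (0,5): δ = 6.98°  ✓
  (0,6): δ = 79.43°  ·
  (1,2): δ = 152.98°  ·
  (1,3): δ = 117.09°  ·
  (1,4): δ = 74.26°  ·
  (1,5): δ = 32.44°  ✓
  (1,6): δ = 40.01°  ✓
  (2,3): δ = 144.11°  ·
  (2,4): δ = 101.28°  ·
  (2,5): δ = 59.47°  ·
  (2,6): δ = 12.99°  ✓
  (3,4): δ = 137.17°  ·
  (3,5): δ = 95.35°  ·
  (3,6): δ = 22.90°  ✓
  (4,5): δ = 138.18°  ·
  (4,6): δ = 65.73°  ·
  (5,6): δ = 107.55°  ·
antipodal pairs: 6

count = 6; pairs: (0,4), (0,5), (1,5), (1,6), (2,6), (3,6)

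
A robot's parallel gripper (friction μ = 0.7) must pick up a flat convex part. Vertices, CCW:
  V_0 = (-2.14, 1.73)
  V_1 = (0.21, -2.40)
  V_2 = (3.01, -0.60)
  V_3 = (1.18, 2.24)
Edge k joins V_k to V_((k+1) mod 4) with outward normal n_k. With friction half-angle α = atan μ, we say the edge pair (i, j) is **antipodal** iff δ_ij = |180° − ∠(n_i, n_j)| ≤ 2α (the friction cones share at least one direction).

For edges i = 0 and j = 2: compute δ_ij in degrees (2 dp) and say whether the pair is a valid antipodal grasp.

α = atan 0.7 = 34.99°;  2α = 69.98°
edge 0: e_0 = (+2.35, -4.13);  n_0 = (-0.8691, -0.4946)
edge 2: e_2 = (-1.83, +2.84);  n_2 = (+0.8406, +0.5417)
∠(n_0, n_2) = 176.84°
δ = |180° − 176.84°| = 3.16°
3.16° ≤ 2α = 69.98°  →  valid

δ = 3.16°, valid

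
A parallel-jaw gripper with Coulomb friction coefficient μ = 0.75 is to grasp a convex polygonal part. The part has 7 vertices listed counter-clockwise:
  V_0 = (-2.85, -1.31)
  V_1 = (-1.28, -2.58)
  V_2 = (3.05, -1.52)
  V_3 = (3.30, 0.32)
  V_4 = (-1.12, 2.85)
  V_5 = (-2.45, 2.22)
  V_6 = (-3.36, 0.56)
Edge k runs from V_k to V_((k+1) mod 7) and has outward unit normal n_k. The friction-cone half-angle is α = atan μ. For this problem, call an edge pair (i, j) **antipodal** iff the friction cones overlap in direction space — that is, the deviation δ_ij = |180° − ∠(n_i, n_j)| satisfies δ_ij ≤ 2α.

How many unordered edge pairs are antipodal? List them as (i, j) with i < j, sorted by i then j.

count = 10; pairs: (0,2), (0,3), (0,4), (1,3), (1,4), (1,5), (2,4), (2,5), (2,6), (3,6)

α = atan 0.75 = 36.87°;  2α = 73.74°
n_0 = (-0.6289, -0.7775)
n_1 = (+0.2378, -0.9713)
n_2 = (+0.9909, -0.1346)
n_3 = (+0.4968, +0.8679)
n_4 = (-0.4281, +0.9037)
n_5 = (-0.8769, +0.4807)
n_6 = (-0.9648, -0.2631)
  (0,1): δ = 127.27°  ·
  (0,2): δ = 58.77°  ✓
  (0,3): δ = 9.18°  ✓
  (0,4): δ = 64.32°  ✓
  (0,5): δ = 100.24°  ·
  (0,6): δ = 144.23°  ·
  (1,2): δ = 111.49°  ·
  (1,3): δ = 43.54°  ✓
  (1,4): δ = 11.59°  ✓
  (1,5): δ = 47.51°  ✓
  (1,6): δ = 91.50°  ·
  (2,3): δ = 112.05°  ·
  (2,4): δ = 56.92°  ✓
  (2,5): δ = 20.99°  ✓
  (2,6): δ = 22.99°  ✓
  (3,4): δ = 124.87°  ·
  (3,5): δ = 88.94°  ·
  (3,6): δ = 44.96°  ✓
  (4,5): δ = 144.08°  ·
  (4,6): δ = 100.09°  ·
  (5,6): δ = 136.01°  ·
antipodal pairs: 10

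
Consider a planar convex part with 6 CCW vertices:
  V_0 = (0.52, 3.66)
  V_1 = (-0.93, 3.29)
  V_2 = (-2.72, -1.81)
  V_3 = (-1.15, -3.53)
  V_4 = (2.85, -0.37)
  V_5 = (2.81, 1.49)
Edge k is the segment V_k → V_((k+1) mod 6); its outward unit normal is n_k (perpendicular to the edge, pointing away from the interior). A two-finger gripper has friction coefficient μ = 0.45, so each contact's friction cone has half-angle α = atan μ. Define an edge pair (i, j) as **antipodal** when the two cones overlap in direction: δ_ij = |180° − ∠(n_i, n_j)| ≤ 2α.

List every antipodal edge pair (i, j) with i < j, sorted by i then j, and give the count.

α = atan 0.45 = 24.23°;  2α = 48.46°
n_0 = (-0.2472, +0.9690)
n_1 = (-0.9436, +0.3312)
n_2 = (-0.7386, -0.6742)
n_3 = (+0.6199, -0.7847)
n_4 = (+0.9998, +0.0215)
n_5 = (+0.6878, +0.7259)
  (0,1): δ = 123.65°  ·
  (0,2): δ = 61.93°  ·
  (0,3): δ = 23.99°  ✓
  (0,4): δ = 76.92°  ·
  (0,5): δ = 122.23°  ·
  (1,2): δ = 118.27°  ·
  (1,3): δ = 32.35°  ✓
  (1,4): δ = 20.57°  ✓
  (1,5): δ = 65.88°  ·
  (2,3): δ = 94.08°  ·
  (2,4): δ = 41.16°  ✓
  (2,5): δ = 4.15°  ✓
  (3,4): δ = 127.08°  ·
  (3,5): δ = 81.77°  ·
  (4,5): δ = 134.69°  ·
antipodal pairs: 5

count = 5; pairs: (0,3), (1,3), (1,4), (2,4), (2,5)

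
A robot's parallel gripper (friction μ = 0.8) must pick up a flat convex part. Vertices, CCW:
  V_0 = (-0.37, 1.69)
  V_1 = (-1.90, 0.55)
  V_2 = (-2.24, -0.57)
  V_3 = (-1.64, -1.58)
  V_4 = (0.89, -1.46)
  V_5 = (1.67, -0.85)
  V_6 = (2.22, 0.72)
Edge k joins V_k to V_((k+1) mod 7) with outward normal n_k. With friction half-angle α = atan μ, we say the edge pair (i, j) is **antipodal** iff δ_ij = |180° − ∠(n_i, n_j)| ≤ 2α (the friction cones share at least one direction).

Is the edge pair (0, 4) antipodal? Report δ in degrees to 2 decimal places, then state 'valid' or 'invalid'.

α = atan 0.8 = 38.66°;  2α = 77.32°
edge 0: e_0 = (-1.53, -1.14);  n_0 = (-0.5975, +0.8019)
edge 4: e_4 = (+0.78, +0.61);  n_4 = (+0.6160, -0.7877)
∠(n_0, n_4) = 178.66°
δ = |180° − 178.66°| = 1.34°
1.34° ≤ 2α = 77.32°  →  valid

δ = 1.34°, valid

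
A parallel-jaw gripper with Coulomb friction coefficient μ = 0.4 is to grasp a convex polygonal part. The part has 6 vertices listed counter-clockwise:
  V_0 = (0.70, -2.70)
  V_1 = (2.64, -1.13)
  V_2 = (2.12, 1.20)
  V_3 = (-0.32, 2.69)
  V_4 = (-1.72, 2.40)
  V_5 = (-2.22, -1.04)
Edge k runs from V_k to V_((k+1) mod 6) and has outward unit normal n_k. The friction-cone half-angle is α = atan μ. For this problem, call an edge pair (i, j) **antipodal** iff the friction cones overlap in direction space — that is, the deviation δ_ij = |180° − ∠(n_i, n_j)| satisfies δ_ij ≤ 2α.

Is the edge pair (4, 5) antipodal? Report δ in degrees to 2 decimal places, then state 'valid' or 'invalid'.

α = atan 0.4 = 21.80°;  2α = 43.60°
edge 4: e_4 = (-0.50, -3.44);  n_4 = (-0.9896, +0.1438)
edge 5: e_5 = (+2.92, -1.66);  n_5 = (-0.4942, -0.8693)
∠(n_4, n_5) = 68.65°
δ = |180° − 68.65°| = 111.35°
111.35° > 2α = 43.60°  →  invalid

δ = 111.35°, invalid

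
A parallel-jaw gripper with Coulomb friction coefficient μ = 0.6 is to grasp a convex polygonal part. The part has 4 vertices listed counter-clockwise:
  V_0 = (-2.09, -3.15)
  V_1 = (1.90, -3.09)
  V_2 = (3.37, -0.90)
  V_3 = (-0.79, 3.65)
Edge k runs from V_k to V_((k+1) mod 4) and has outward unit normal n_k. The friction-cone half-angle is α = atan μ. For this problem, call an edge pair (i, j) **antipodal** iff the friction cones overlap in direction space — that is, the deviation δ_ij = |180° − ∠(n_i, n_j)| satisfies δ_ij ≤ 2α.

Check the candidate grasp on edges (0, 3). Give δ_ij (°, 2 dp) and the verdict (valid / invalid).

α = atan 0.6 = 30.96°;  2α = 61.93°
edge 0: e_0 = (+3.99, +0.06);  n_0 = (+0.0150, -0.9999)
edge 3: e_3 = (-1.30, -6.80);  n_3 = (-0.9822, +0.1878)
∠(n_0, n_3) = 101.68°
δ = |180° − 101.68°| = 78.32°
78.32° > 2α = 61.93°  →  invalid

δ = 78.32°, invalid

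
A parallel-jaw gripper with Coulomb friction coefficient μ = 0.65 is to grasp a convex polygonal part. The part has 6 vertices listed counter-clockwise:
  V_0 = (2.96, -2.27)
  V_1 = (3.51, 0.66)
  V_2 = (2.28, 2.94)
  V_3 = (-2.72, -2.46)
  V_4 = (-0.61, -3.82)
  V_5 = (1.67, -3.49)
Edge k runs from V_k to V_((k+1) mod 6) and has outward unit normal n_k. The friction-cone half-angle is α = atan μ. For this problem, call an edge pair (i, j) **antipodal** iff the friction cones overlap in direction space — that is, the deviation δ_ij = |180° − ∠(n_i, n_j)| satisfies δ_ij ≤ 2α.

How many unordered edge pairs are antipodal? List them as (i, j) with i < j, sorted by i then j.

count = 4; pairs: (0,2), (1,3), (2,4), (2,5)

α = atan 0.65 = 33.02°;  2α = 66.05°
n_0 = (+0.9828, -0.1845)
n_1 = (+0.8801, +0.4748)
n_2 = (-0.7338, +0.6794)
n_3 = (-0.5418, -0.8405)
n_4 = (+0.1432, -0.9897)
n_5 = (+0.6871, -0.7265)
  (0,1): δ = 141.02°  ·
  (0,2): δ = 32.17°  ✓
  (0,3): δ = 67.83°  ·
  (0,4): δ = 108.87°  ·
  (0,5): δ = 144.03°  ·
  (1,2): δ = 71.14°  ·
  (1,3): δ = 28.85°  ✓
  (1,4): δ = 69.89°  ·
  (1,5): δ = 105.06°  ·
  (2,3): δ = 80.01°  ·
  (2,4): δ = 38.97°  ✓
  (2,5): δ = 3.80°  ✓
  (3,4): δ = 138.96°  ·
  (3,5): δ = 103.79°  ·
  (4,5): δ = 144.83°  ·
antipodal pairs: 4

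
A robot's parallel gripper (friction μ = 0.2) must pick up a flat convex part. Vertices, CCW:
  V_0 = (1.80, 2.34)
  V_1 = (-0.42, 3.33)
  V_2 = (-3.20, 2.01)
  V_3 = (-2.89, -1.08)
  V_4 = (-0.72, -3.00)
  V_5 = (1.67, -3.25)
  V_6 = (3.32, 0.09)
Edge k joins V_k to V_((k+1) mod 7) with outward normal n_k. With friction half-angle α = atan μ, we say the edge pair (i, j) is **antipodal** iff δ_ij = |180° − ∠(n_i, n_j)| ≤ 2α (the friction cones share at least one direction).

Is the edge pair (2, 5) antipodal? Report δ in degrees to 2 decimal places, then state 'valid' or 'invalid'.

δ = 32.02°, invalid

α = atan 0.2 = 11.31°;  2α = 22.62°
edge 2: e_2 = (+0.31, -3.09);  n_2 = (-0.9950, -0.0998)
edge 5: e_5 = (+1.65, +3.34);  n_5 = (+0.8966, -0.4429)
∠(n_2, n_5) = 147.98°
δ = |180° − 147.98°| = 32.02°
32.02° > 2α = 22.62°  →  invalid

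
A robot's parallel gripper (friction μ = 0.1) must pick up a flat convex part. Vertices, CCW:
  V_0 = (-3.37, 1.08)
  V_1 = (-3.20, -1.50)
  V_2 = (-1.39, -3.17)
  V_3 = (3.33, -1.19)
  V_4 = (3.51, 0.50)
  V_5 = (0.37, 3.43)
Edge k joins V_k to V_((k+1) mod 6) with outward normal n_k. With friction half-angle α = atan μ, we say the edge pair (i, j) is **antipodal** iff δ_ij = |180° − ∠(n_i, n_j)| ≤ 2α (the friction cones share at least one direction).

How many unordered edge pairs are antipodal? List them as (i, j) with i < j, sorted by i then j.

α = atan 0.1 = 5.71°;  2α = 11.42°
n_0 = (-0.9978, -0.0657)
n_1 = (-0.6781, -0.7350)
n_2 = (+0.3868, -0.9221)
n_3 = (+0.9944, -0.1059)
n_4 = (+0.6822, +0.7311)
n_5 = (-0.5320, +0.8467)
  (0,1): δ = 136.47°  ·
  (0,2): δ = 71.01°  ·
  (0,3): δ = 9.85°  ✓
  (0,4): δ = 43.21°  ·
  (0,5): δ = 118.37°  ·
  (1,2): δ = 114.55°  ·
  (1,3): δ = 53.38°  ·
  (1,4): δ = 0.32°  ✓
  (1,5): δ = 74.84°  ·
  (2,3): δ = 118.84°  ·
  (2,4): δ = 65.78°  ·
  (2,5): δ = 9.39°  ✓
  (3,4): δ = 126.94°  ·
  (3,5): δ = 51.78°  ·
  (4,5): δ = 104.84°  ·
antipodal pairs: 3

count = 3; pairs: (0,3), (1,4), (2,5)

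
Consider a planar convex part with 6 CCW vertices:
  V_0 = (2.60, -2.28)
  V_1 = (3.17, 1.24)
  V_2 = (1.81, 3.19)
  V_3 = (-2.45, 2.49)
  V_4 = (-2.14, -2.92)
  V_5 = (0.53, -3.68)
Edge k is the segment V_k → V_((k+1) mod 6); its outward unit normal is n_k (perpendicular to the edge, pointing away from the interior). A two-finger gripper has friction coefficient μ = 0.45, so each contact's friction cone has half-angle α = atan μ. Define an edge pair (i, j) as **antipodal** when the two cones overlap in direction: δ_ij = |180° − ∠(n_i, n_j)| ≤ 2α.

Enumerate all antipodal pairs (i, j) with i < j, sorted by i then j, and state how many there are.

α = atan 0.45 = 24.23°;  2α = 48.46°
n_0 = (+0.9871, -0.1598)
n_1 = (+0.8202, +0.5720)
n_2 = (-0.1621, +0.9868)
n_3 = (-0.9984, -0.0572)
n_4 = (-0.2738, -0.9618)
n_5 = (+0.5602, -0.8283)
  (0,1): δ = 135.91°  ·
  (0,2): δ = 71.47°  ·
  (0,3): δ = 12.48°  ✓
  (0,4): δ = 83.31°  ·
  (0,5): δ = 133.27°  ·
  (1,2): δ = 115.56°  ·
  (1,3): δ = 31.61°  ✓
  (1,4): δ = 39.22°  ✓
  (1,5): δ = 89.18°  ·
  (2,3): δ = 96.05°  ·
  (2,4): δ = 25.22°  ✓
  (2,5): δ = 24.74°  ✓
  (3,4): δ = 109.17°  ·
  (3,5): δ = 59.21°  ·
  (4,5): δ = 130.04°  ·
antipodal pairs: 5

count = 5; pairs: (0,3), (1,3), (1,4), (2,4), (2,5)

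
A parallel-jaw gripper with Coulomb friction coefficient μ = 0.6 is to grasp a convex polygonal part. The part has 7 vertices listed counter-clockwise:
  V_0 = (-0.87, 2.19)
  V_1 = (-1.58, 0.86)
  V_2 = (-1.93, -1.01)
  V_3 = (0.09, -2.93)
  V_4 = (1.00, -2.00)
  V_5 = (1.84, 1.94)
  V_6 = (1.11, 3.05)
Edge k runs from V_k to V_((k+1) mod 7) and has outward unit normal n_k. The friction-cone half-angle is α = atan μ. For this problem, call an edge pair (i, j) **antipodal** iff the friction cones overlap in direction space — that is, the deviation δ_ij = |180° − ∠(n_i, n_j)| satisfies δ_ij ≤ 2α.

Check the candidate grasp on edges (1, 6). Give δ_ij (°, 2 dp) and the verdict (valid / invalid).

δ = 124.08°, invalid

α = atan 0.6 = 30.96°;  2α = 61.93°
edge 1: e_1 = (-0.35, -1.87);  n_1 = (-0.9829, +0.1840)
edge 6: e_6 = (-1.98, -0.86);  n_6 = (-0.3984, +0.9172)
∠(n_1, n_6) = 55.92°
δ = |180° − 55.92°| = 124.08°
124.08° > 2α = 61.93°  →  invalid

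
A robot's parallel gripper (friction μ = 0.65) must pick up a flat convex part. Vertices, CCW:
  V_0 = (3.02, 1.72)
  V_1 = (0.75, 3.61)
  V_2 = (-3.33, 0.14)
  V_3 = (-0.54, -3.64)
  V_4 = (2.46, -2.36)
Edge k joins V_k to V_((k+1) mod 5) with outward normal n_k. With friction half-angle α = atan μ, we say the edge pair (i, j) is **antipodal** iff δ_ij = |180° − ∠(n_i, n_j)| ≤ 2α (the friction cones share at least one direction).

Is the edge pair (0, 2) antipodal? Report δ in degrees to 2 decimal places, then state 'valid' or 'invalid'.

α = atan 0.65 = 33.02°;  2α = 66.05°
edge 0: e_0 = (-2.27, +1.89);  n_0 = (+0.6399, +0.7685)
edge 2: e_2 = (+2.79, -3.78);  n_2 = (-0.8046, -0.5939)
∠(n_0, n_2) = 166.21°
δ = |180° − 166.21°| = 13.79°
13.79° ≤ 2α = 66.05°  →  valid

δ = 13.79°, valid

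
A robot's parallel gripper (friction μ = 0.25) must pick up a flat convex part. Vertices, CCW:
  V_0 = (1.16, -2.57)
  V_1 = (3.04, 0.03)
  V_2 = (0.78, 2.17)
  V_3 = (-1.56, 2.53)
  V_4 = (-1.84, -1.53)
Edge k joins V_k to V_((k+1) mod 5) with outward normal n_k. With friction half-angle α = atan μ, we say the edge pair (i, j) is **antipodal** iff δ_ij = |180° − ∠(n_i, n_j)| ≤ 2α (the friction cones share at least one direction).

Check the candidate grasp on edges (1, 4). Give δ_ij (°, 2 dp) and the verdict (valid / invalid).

δ = 24.32°, valid

α = atan 0.25 = 14.04°;  2α = 28.07°
edge 1: e_1 = (-2.26, +2.14);  n_1 = (+0.6876, +0.7261)
edge 4: e_4 = (+3.00, -1.04);  n_4 = (-0.3275, -0.9448)
∠(n_1, n_4) = 155.68°
δ = |180° − 155.68°| = 24.32°
24.32° ≤ 2α = 28.07°  →  valid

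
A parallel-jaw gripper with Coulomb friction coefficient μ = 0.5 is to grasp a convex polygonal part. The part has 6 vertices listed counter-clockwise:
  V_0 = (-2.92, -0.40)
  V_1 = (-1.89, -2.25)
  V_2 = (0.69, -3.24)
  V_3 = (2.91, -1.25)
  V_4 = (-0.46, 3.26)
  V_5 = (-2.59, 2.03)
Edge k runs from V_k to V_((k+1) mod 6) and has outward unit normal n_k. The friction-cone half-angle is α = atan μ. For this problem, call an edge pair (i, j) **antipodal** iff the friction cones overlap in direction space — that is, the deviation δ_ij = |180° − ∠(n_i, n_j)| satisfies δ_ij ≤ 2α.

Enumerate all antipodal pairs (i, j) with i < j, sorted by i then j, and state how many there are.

count = 6; pairs: (0,3), (1,3), (1,4), (2,4), (2,5), (3,5)

α = atan 0.5 = 26.57°;  2α = 53.13°
n_0 = (-0.8737, -0.4864)
n_1 = (-0.3583, -0.9336)
n_2 = (+0.6675, -0.7446)
n_3 = (+0.8011, +0.5986)
n_4 = (-0.5001, +0.8660)
n_5 = (-0.9909, +0.1346)
  (0,1): δ = 140.10°  ·
  (0,2): δ = 77.23°  ·
  (0,3): δ = 7.66°  ✓
  (0,4): δ = 90.90°  ·
  (0,5): δ = 143.16°  ·
  (1,2): δ = 117.13°  ·
  (1,3): δ = 32.24°  ✓
  (1,4): δ = 51.00°  ✓
  (1,5): δ = 103.26°  ·
  (2,3): δ = 95.10°  ·
  (2,4): δ = 11.87°  ✓
  (2,5): δ = 40.39°  ✓
  (3,4): δ = 96.76°  ·
  (3,5): δ = 44.50°  ✓
  (4,5): δ = 127.74°  ·
antipodal pairs: 6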